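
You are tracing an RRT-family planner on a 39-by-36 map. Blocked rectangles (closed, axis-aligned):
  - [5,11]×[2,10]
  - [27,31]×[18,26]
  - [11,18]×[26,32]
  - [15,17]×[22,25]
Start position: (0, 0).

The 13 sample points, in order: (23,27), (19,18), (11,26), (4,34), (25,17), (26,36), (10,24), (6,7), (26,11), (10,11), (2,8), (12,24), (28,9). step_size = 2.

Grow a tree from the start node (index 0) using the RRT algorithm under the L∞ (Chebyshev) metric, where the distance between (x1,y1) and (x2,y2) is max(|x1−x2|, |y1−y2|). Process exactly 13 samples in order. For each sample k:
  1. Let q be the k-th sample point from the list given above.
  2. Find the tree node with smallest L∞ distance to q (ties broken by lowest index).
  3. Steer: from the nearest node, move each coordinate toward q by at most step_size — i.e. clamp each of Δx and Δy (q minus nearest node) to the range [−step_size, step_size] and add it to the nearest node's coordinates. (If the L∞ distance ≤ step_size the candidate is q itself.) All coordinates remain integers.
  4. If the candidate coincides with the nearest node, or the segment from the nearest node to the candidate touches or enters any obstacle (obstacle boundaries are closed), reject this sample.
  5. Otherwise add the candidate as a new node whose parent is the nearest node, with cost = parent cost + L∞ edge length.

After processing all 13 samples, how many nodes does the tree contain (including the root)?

1. q=(23,27) nearest=0 d=27 new=(2,2) → add node 1 parent=0 cost=2
2. q=(19,18) nearest=1 d=17 new=(4,4) → add node 2 parent=1 cost=4
3. q=(11,26) nearest=2 d=22 new=(6,6) → blocked by [5,11]×[2,10], reject
4. q=(4,34) nearest=2 d=30 new=(4,6) → add node 3 parent=2 cost=6
5. q=(25,17) nearest=2 d=21 new=(6,6) → blocked by [5,11]×[2,10], reject
6. q=(26,36) nearest=3 d=30 new=(6,8) → blocked by [5,11]×[2,10], reject
7. q=(10,24) nearest=3 d=18 new=(6,8) → blocked by [5,11]×[2,10], reject
8. q=(6,7) nearest=3 d=2 new=(6,7) → blocked by [5,11]×[2,10], reject
9. q=(26,11) nearest=2 d=22 new=(6,6) → blocked by [5,11]×[2,10], reject
10. q=(10,11) nearest=3 d=6 new=(6,8) → blocked by [5,11]×[2,10], reject
11. q=(2,8) nearest=3 d=2 new=(2,8) → add node 4 parent=3 cost=8
12. q=(12,24) nearest=4 d=16 new=(4,10) → add node 5 parent=4 cost=10
13. q=(28,9) nearest=2 d=24 new=(6,6) → blocked by [5,11]×[2,10], reject

Node count: 6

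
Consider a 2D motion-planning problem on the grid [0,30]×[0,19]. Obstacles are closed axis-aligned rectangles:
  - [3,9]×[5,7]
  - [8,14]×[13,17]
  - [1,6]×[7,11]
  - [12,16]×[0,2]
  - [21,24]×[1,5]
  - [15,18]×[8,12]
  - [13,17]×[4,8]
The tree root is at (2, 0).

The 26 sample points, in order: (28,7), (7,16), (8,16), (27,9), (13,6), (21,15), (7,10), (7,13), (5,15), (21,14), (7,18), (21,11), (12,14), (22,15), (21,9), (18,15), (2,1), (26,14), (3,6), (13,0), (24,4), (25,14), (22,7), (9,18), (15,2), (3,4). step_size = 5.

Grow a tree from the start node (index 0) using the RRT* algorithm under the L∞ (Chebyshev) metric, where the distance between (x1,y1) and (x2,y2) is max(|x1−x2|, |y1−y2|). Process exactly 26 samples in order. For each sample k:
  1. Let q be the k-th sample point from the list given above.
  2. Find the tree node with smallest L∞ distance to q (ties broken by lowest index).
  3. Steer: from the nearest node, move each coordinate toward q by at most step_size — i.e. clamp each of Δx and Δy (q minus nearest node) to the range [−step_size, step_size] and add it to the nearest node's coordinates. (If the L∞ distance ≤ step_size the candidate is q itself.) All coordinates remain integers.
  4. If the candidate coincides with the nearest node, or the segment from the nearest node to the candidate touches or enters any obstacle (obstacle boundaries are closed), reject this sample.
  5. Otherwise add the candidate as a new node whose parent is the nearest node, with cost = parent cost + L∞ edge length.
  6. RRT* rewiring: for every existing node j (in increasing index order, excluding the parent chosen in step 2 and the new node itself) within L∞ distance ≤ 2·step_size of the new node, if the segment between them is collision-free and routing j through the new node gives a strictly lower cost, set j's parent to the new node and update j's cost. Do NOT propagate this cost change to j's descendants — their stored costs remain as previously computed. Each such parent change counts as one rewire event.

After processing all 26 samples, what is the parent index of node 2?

1. q=(28,7) nearest=0 d=26 new=(7,5) → blocked by [3,9]×[5,7], reject
2. q=(7,16) nearest=0 d=16 new=(7,5) → blocked by [3,9]×[5,7], reject
3. q=(8,16) nearest=0 d=16 new=(7,5) → blocked by [3,9]×[5,7], reject
4. q=(27,9) nearest=0 d=25 new=(7,5) → blocked by [3,9]×[5,7], reject
5. q=(13,6) nearest=0 d=11 new=(7,5) → blocked by [3,9]×[5,7], reject
6. q=(21,15) nearest=0 d=19 new=(7,5) → blocked by [3,9]×[5,7], reject
7. q=(7,10) nearest=0 d=10 new=(7,5) → blocked by [3,9]×[5,7], reject
8. q=(7,13) nearest=0 d=13 new=(7,5) → blocked by [3,9]×[5,7], reject
9. q=(5,15) nearest=0 d=15 new=(5,5) → blocked by [3,9]×[5,7], reject
10. q=(21,14) nearest=0 d=19 new=(7,5) → blocked by [3,9]×[5,7], reject
11. q=(7,18) nearest=0 d=18 new=(7,5) → blocked by [3,9]×[5,7], reject
12. q=(21,11) nearest=0 d=19 new=(7,5) → blocked by [3,9]×[5,7], reject
13. q=(12,14) nearest=0 d=14 new=(7,5) → blocked by [3,9]×[5,7], reject
14. q=(22,15) nearest=0 d=20 new=(7,5) → blocked by [3,9]×[5,7], reject
15. q=(21,9) nearest=0 d=19 new=(7,5) → blocked by [3,9]×[5,7], reject
16. q=(18,15) nearest=0 d=16 new=(7,5) → blocked by [3,9]×[5,7], reject
17. q=(2,1) nearest=0 d=1 new=(2,1) → add node 1 parent=0 cost=1
18. q=(26,14) nearest=0 d=24 new=(7,5) → blocked by [3,9]×[5,7], reject
19. q=(3,6) nearest=1 d=5 new=(3,6) → blocked by [3,9]×[5,7], reject
20. q=(13,0) nearest=0 d=11 new=(7,0) → add node 2 parent=0 cost=5
21. q=(24,4) nearest=2 d=17 new=(12,4) → add node 3 parent=2 cost=10
22. q=(25,14) nearest=3 d=13 new=(17,9) → blocked by [15,18]×[8,12], reject
23. q=(22,7) nearest=3 d=10 new=(17,7) → blocked by [13,17]×[4,8], reject
24. q=(9,18) nearest=3 d=14 new=(9,9) → add node 4 parent=3 cost=15
25. q=(15,2) nearest=3 d=3 new=(15,2) → blocked by [12,16]×[0,2], reject
26. q=(3,4) nearest=1 d=3 new=(3,4) → add node 5 parent=1 cost=4

Parent of node 2: 0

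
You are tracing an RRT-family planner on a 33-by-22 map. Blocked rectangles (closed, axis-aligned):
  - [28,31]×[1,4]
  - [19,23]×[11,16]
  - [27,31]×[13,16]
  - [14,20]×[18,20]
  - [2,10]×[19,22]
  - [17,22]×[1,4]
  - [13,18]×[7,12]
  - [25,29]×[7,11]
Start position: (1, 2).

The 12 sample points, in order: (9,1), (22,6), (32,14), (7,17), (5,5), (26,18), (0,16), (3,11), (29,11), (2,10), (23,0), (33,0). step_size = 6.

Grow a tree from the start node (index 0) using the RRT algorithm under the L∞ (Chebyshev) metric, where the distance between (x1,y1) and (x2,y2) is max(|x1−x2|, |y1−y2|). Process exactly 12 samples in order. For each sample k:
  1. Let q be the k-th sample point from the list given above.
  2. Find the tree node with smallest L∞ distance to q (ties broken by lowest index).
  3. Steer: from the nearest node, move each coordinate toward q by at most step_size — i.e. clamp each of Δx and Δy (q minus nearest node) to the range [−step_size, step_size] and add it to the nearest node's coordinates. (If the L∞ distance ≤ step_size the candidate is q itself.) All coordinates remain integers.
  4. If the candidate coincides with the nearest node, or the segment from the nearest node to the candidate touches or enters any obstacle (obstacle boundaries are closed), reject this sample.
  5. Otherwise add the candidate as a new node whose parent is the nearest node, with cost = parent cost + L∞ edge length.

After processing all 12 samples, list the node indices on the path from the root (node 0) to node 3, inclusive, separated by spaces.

1. q=(9,1) nearest=0 d=8 new=(7,1) → add node 1 parent=0 cost=6
2. q=(22,6) nearest=1 d=15 new=(13,6) → add node 2 parent=1 cost=12
3. q=(32,14) nearest=2 d=19 new=(19,12) → blocked by [19,23]×[11,16], reject
4. q=(7,17) nearest=2 d=11 new=(7,12) → add node 3 parent=2 cost=18
5. q=(5,5) nearest=0 d=4 new=(5,5) → add node 4 parent=0 cost=4
6. q=(26,18) nearest=2 d=13 new=(19,12) → blocked by [19,23]×[11,16], reject
7. q=(0,16) nearest=3 d=7 new=(1,16) → add node 5 parent=3 cost=24
8. q=(3,11) nearest=3 d=4 new=(3,11) → add node 6 parent=3 cost=22
9. q=(29,11) nearest=2 d=16 new=(19,11) → blocked by [19,23]×[11,16], reject
10. q=(2,10) nearest=6 d=1 new=(2,10) → add node 7 parent=6 cost=23
11. q=(23,0) nearest=2 d=10 new=(19,0) → blocked by [17,22]×[1,4], reject
12. q=(33,0) nearest=2 d=20 new=(19,0) → blocked by [17,22]×[1,4], reject

Path: 0 1 2 3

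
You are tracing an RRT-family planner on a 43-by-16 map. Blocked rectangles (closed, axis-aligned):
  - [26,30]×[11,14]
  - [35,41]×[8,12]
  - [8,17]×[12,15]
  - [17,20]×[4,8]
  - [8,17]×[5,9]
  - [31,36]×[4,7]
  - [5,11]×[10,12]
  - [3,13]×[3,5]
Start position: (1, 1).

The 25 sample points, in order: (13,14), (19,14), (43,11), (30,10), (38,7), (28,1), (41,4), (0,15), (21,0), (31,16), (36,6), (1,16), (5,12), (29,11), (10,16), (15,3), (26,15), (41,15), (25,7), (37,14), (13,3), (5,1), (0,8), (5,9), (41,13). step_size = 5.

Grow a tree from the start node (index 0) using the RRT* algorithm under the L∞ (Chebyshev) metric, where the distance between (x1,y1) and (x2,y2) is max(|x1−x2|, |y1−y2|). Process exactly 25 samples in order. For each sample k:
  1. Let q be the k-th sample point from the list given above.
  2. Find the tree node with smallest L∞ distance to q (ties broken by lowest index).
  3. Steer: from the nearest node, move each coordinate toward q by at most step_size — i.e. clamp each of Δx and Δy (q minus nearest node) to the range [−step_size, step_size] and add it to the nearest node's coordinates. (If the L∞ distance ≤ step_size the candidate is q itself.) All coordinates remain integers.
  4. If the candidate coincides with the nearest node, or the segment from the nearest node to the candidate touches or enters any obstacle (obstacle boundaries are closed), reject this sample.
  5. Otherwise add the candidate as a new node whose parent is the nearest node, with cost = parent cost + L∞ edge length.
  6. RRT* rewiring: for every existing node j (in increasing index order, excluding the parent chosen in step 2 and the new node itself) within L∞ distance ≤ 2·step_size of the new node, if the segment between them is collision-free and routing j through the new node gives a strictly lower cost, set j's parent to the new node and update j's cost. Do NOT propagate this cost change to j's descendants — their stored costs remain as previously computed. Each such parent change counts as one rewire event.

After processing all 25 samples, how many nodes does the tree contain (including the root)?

Node count: 10

1. q=(13,14) nearest=0 d=13 new=(6,6) → blocked by [3,13]×[3,5], reject
2. q=(19,14) nearest=0 d=18 new=(6,6) → blocked by [3,13]×[3,5], reject
3. q=(43,11) nearest=0 d=42 new=(6,6) → blocked by [3,13]×[3,5], reject
4. q=(30,10) nearest=0 d=29 new=(6,6) → blocked by [3,13]×[3,5], reject
5. q=(38,7) nearest=0 d=37 new=(6,6) → blocked by [3,13]×[3,5], reject
6. q=(28,1) nearest=0 d=27 new=(6,1) → add node 1 parent=0 cost=5
7. q=(41,4) nearest=1 d=35 new=(11,4) → blocked by [3,13]×[3,5], reject
8. q=(0,15) nearest=0 d=14 new=(0,6) → add node 2 parent=0 cost=5
9. q=(21,0) nearest=1 d=15 new=(11,0) → add node 3 parent=1 cost=10
10. q=(31,16) nearest=3 d=20 new=(16,5) → blocked by [8,17]×[5,9], reject
11. q=(36,6) nearest=3 d=25 new=(16,5) → blocked by [8,17]×[5,9], reject
12. q=(1,16) nearest=2 d=10 new=(1,11) → add node 4 parent=2 cost=10
13. q=(5,12) nearest=4 d=4 new=(5,12) → blocked by [5,11]×[10,12], reject
14. q=(29,11) nearest=3 d=18 new=(16,5) → blocked by [8,17]×[5,9], reject
15. q=(10,16) nearest=4 d=9 new=(6,16) → add node 5 parent=4 cost=15
16. q=(15,3) nearest=3 d=4 new=(15,3) → add node 6 parent=3 cost=14
17. q=(26,15) nearest=6 d=12 new=(20,8) → blocked by [17,20]×[4,8], reject
18. q=(41,15) nearest=6 d=26 new=(20,8) → blocked by [17,20]×[4,8], reject
19. q=(25,7) nearest=6 d=10 new=(20,7) → blocked by [17,20]×[4,8], reject
20. q=(37,14) nearest=6 d=22 new=(20,8) → blocked by [17,20]×[4,8], reject
21. q=(13,3) nearest=6 d=2 new=(13,3) → blocked by [3,13]×[3,5], reject
22. q=(5,1) nearest=1 d=1 new=(5,1) → add node 7 parent=1 cost=6
23. q=(0,8) nearest=2 d=2 new=(0,8) → add node 8 parent=2 cost=7
24. q=(5,9) nearest=4 d=4 new=(5,9) → add node 9 parent=4 cost=14
25. q=(41,13) nearest=6 d=26 new=(20,8) → blocked by [17,20]×[4,8], reject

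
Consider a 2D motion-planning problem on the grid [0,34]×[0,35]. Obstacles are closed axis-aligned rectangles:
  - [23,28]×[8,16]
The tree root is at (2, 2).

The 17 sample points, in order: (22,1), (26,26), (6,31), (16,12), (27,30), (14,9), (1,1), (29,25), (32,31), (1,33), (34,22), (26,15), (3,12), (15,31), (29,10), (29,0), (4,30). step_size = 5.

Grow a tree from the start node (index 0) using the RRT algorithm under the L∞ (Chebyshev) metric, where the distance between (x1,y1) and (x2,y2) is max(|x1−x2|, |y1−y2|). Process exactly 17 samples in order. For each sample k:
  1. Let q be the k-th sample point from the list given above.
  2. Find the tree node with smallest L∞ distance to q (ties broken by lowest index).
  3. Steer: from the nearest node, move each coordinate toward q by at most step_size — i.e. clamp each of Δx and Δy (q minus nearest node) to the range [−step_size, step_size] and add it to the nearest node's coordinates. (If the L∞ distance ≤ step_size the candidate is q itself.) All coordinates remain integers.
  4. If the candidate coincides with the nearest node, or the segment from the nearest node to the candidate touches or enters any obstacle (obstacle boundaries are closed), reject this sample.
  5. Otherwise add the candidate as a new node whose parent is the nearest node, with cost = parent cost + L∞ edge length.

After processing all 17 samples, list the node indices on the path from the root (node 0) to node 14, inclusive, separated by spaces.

Path: 0 2 4 5 8 14

1. q=(22,1) nearest=0 d=20 new=(7,1) → add node 1 parent=0 cost=5
2. q=(26,26) nearest=0 d=24 new=(7,7) → add node 2 parent=0 cost=5
3. q=(6,31) nearest=2 d=24 new=(6,12) → add node 3 parent=2 cost=10
4. q=(16,12) nearest=2 d=9 new=(12,12) → add node 4 parent=2 cost=10
5. q=(27,30) nearest=4 d=18 new=(17,17) → add node 5 parent=4 cost=15
6. q=(14,9) nearest=4 d=3 new=(14,9) → add node 6 parent=4 cost=13
7. q=(1,1) nearest=0 d=1 new=(1,1) → add node 7 parent=0 cost=1
8. q=(29,25) nearest=5 d=12 new=(22,22) → add node 8 parent=5 cost=20
9. q=(32,31) nearest=8 d=10 new=(27,27) → add node 9 parent=8 cost=25
10. q=(1,33) nearest=5 d=16 new=(12,22) → add node 10 parent=5 cost=20
11. q=(34,22) nearest=9 d=7 new=(32,22) → add node 11 parent=9 cost=30
12. q=(26,15) nearest=8 d=7 new=(26,17) → add node 12 parent=8 cost=25
13. q=(3,12) nearest=3 d=3 new=(3,12) → add node 13 parent=3 cost=13
14. q=(15,31) nearest=8 d=9 new=(17,27) → add node 14 parent=8 cost=25
15. q=(29,10) nearest=12 d=7 new=(29,12) → blocked by [23,28]×[8,16], reject
16. q=(29,0) nearest=6 d=15 new=(19,4) → add node 15 parent=6 cost=18
17. q=(4,30) nearest=10 d=8 new=(7,27) → add node 16 parent=10 cost=25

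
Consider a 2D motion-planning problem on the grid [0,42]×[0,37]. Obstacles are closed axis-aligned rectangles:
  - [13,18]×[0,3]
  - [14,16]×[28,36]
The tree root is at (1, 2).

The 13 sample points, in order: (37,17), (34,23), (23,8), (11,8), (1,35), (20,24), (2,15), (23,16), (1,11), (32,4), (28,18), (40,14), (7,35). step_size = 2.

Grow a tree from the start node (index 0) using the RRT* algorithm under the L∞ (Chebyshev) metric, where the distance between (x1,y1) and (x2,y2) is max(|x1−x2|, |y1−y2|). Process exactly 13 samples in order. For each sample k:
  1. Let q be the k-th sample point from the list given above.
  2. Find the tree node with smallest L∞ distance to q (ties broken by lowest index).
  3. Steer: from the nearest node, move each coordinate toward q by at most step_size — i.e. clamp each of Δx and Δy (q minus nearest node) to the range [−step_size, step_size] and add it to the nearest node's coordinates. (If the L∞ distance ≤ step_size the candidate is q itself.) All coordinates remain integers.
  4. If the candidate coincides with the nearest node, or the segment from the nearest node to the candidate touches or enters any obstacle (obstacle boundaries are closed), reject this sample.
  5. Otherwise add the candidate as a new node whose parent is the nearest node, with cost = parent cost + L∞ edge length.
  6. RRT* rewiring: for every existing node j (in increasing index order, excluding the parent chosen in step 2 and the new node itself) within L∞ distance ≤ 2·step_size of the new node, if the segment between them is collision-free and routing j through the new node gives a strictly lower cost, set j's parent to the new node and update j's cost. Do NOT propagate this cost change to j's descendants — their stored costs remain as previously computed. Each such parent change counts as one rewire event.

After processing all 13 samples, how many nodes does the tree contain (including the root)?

1. q=(37,17) nearest=0 d=36 new=(3,4) → add node 1 parent=0 cost=2
2. q=(34,23) nearest=1 d=31 new=(5,6) → add node 2 parent=1 cost=4
3. q=(23,8) nearest=2 d=18 new=(7,8) → add node 3 parent=2 cost=6
4. q=(11,8) nearest=3 d=4 new=(9,8) → add node 4 parent=3 cost=8
5. q=(1,35) nearest=3 d=27 new=(5,10) → add node 5 parent=3 cost=8
6. q=(20,24) nearest=5 d=15 new=(7,12) → add node 6 parent=5 cost=10
7. q=(2,15) nearest=5 d=5 new=(3,12) → add node 7 parent=5 cost=10
8. q=(23,16) nearest=4 d=14 new=(11,10) → add node 8 parent=4 cost=10
9. q=(1,11) nearest=7 d=2 new=(1,11) → add node 9 parent=7 cost=12
10. q=(32,4) nearest=8 d=21 new=(13,8) → add node 10 parent=8 cost=12
11. q=(28,18) nearest=10 d=15 new=(15,10) → add node 11 parent=10 cost=14
12. q=(40,14) nearest=11 d=25 new=(17,12) → add node 12 parent=11 cost=16
13. q=(7,35) nearest=6 d=23 new=(7,14) → add node 13 parent=6 cost=12

Node count: 14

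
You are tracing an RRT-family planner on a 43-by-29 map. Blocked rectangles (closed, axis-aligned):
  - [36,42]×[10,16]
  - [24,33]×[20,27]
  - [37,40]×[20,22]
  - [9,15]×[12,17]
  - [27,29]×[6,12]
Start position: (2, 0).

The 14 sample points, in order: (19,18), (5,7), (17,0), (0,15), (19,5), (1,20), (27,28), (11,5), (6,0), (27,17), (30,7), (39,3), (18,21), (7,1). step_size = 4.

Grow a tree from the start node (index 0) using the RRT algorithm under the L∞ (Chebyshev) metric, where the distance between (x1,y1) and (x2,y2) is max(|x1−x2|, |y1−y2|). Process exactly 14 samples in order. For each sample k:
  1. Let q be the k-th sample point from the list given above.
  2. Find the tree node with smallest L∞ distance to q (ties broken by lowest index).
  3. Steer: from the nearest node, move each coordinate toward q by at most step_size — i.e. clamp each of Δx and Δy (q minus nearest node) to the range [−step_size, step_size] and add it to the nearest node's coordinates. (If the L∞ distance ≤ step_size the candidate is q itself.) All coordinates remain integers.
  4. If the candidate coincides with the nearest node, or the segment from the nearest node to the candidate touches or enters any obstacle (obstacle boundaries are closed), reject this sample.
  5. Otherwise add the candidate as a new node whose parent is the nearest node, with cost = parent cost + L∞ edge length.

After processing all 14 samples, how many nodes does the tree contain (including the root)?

1. q=(19,18) nearest=0 d=18 new=(6,4) → add node 1 parent=0 cost=4
2. q=(5,7) nearest=1 d=3 new=(5,7) → add node 2 parent=1 cost=7
3. q=(17,0) nearest=1 d=11 new=(10,0) → add node 3 parent=1 cost=8
4. q=(0,15) nearest=2 d=8 new=(1,11) → add node 4 parent=2 cost=11
5. q=(19,5) nearest=3 d=9 new=(14,4) → add node 5 parent=3 cost=12
6. q=(1,20) nearest=4 d=9 new=(1,15) → add node 6 parent=4 cost=15
7. q=(27,28) nearest=2 d=22 new=(9,11) → add node 7 parent=2 cost=11
8. q=(11,5) nearest=5 d=3 new=(11,5) → add node 8 parent=5 cost=15
9. q=(6,0) nearest=0 d=4 new=(6,0) → add node 9 parent=0 cost=4
10. q=(27,17) nearest=5 d=13 new=(18,8) → add node 10 parent=5 cost=16
11. q=(30,7) nearest=10 d=12 new=(22,7) → add node 11 parent=10 cost=20
12. q=(39,3) nearest=11 d=17 new=(26,3) → add node 12 parent=11 cost=24
13. q=(18,21) nearest=7 d=10 new=(13,15) → blocked by [9,15]×[12,17], reject
14. q=(7,1) nearest=9 d=1 new=(7,1) → add node 13 parent=9 cost=5

Node count: 14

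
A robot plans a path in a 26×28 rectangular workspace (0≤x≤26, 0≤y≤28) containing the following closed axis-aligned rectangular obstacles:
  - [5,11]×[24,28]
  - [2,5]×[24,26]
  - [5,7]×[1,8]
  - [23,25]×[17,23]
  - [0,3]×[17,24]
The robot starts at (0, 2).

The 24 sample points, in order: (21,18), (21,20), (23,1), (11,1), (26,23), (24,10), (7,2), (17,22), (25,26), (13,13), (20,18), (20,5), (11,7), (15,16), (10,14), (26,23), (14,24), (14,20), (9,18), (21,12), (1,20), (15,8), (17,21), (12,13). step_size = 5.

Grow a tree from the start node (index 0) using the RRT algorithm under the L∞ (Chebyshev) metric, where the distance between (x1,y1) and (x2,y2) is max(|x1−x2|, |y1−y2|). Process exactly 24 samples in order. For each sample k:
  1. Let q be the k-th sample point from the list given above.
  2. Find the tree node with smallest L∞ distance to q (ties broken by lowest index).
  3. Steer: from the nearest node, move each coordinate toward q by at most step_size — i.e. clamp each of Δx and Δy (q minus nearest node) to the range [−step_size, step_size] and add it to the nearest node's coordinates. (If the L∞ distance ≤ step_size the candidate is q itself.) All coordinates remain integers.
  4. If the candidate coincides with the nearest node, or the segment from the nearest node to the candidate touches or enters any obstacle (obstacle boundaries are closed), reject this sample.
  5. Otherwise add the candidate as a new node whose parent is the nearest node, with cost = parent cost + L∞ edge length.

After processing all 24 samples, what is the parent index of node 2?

Parent of node 2: 1

1. q=(21,18) nearest=0 d=21 new=(5,7) → blocked by [5,7]×[1,8], reject
2. q=(21,20) nearest=0 d=21 new=(5,7) → blocked by [5,7]×[1,8], reject
3. q=(23,1) nearest=0 d=23 new=(5,1) → blocked by [5,7]×[1,8], reject
4. q=(11,1) nearest=0 d=11 new=(5,1) → blocked by [5,7]×[1,8], reject
5. q=(26,23) nearest=0 d=26 new=(5,7) → blocked by [5,7]×[1,8], reject
6. q=(24,10) nearest=0 d=24 new=(5,7) → blocked by [5,7]×[1,8], reject
7. q=(7,2) nearest=0 d=7 new=(5,2) → blocked by [5,7]×[1,8], reject
8. q=(17,22) nearest=0 d=20 new=(5,7) → blocked by [5,7]×[1,8], reject
9. q=(25,26) nearest=0 d=25 new=(5,7) → blocked by [5,7]×[1,8], reject
10. q=(13,13) nearest=0 d=13 new=(5,7) → blocked by [5,7]×[1,8], reject
11. q=(20,18) nearest=0 d=20 new=(5,7) → blocked by [5,7]×[1,8], reject
12. q=(20,5) nearest=0 d=20 new=(5,5) → blocked by [5,7]×[1,8], reject
13. q=(11,7) nearest=0 d=11 new=(5,7) → blocked by [5,7]×[1,8], reject
14. q=(15,16) nearest=0 d=15 new=(5,7) → blocked by [5,7]×[1,8], reject
15. q=(10,14) nearest=0 d=12 new=(5,7) → blocked by [5,7]×[1,8], reject
16. q=(26,23) nearest=0 d=26 new=(5,7) → blocked by [5,7]×[1,8], reject
17. q=(14,24) nearest=0 d=22 new=(5,7) → blocked by [5,7]×[1,8], reject
18. q=(14,20) nearest=0 d=18 new=(5,7) → blocked by [5,7]×[1,8], reject
19. q=(9,18) nearest=0 d=16 new=(5,7) → blocked by [5,7]×[1,8], reject
20. q=(21,12) nearest=0 d=21 new=(5,7) → blocked by [5,7]×[1,8], reject
21. q=(1,20) nearest=0 d=18 new=(1,7) → add node 1 parent=0 cost=5
22. q=(15,8) nearest=1 d=14 new=(6,8) → blocked by [5,7]×[1,8], reject
23. q=(17,21) nearest=1 d=16 new=(6,12) → add node 2 parent=1 cost=10
24. q=(12,13) nearest=2 d=6 new=(11,13) → add node 3 parent=2 cost=15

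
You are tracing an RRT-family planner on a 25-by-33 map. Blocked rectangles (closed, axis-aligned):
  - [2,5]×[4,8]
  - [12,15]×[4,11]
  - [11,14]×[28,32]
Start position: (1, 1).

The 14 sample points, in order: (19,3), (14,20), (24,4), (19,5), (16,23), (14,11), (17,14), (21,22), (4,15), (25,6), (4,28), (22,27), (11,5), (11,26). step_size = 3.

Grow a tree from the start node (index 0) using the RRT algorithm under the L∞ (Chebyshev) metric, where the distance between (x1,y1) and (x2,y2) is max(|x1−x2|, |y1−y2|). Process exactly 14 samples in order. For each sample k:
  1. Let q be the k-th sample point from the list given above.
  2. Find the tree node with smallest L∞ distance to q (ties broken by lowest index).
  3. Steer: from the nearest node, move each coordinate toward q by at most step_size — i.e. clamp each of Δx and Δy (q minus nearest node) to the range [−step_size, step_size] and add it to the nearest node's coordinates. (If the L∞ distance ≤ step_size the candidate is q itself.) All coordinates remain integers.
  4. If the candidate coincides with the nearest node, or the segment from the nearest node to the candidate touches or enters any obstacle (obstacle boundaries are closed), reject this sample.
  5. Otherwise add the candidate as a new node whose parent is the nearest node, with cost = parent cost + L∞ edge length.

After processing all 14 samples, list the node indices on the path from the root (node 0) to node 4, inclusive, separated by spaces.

Path: 0 1 2 3 4

1. q=(19,3) nearest=0 d=18 new=(4,3) → add node 1 parent=0 cost=3
2. q=(14,20) nearest=1 d=17 new=(7,6) → blocked by [2,5]×[4,8], reject
3. q=(24,4) nearest=1 d=20 new=(7,4) → add node 2 parent=1 cost=6
4. q=(19,5) nearest=2 d=12 new=(10,5) → add node 3 parent=2 cost=9
5. q=(16,23) nearest=3 d=18 new=(13,8) → blocked by [12,15]×[4,11], reject
6. q=(14,11) nearest=3 d=6 new=(13,8) → blocked by [12,15]×[4,11], reject
7. q=(17,14) nearest=3 d=9 new=(13,8) → blocked by [12,15]×[4,11], reject
8. q=(21,22) nearest=3 d=17 new=(13,8) → blocked by [12,15]×[4,11], reject
9. q=(4,15) nearest=3 d=10 new=(7,8) → add node 4 parent=3 cost=12
10. q=(25,6) nearest=3 d=15 new=(13,6) → blocked by [12,15]×[4,11], reject
11. q=(4,28) nearest=4 d=20 new=(4,11) → add node 5 parent=4 cost=15
12. q=(22,27) nearest=5 d=18 new=(7,14) → add node 6 parent=5 cost=18
13. q=(11,5) nearest=3 d=1 new=(11,5) → add node 7 parent=3 cost=10
14. q=(11,26) nearest=6 d=12 new=(10,17) → add node 8 parent=6 cost=21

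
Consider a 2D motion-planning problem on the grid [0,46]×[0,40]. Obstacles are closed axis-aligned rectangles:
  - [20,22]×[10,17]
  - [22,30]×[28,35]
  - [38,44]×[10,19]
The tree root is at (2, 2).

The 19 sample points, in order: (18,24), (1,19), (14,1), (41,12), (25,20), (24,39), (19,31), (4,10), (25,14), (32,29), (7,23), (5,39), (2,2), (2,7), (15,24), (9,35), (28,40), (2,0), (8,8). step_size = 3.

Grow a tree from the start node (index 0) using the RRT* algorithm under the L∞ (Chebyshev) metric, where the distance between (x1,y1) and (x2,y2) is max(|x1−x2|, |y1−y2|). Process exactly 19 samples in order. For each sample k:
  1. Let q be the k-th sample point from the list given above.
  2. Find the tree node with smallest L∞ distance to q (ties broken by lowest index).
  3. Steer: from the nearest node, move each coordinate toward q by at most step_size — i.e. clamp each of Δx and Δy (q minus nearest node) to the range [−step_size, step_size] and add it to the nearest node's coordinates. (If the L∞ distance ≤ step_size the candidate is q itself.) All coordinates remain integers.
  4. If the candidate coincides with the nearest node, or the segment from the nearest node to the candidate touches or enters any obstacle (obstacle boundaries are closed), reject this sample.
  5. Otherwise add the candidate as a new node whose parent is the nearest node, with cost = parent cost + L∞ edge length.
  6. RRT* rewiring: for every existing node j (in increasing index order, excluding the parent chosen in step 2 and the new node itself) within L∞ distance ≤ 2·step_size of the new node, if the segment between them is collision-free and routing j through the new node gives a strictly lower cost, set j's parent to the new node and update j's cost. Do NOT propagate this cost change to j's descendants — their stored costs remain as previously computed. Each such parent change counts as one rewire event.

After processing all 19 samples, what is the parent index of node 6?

Parent of node 6: 2

1. q=(18,24) nearest=0 d=22 new=(5,5) → add node 1 parent=0 cost=3
2. q=(1,19) nearest=1 d=14 new=(2,8) → add node 2 parent=1 cost=6
3. q=(14,1) nearest=1 d=9 new=(8,2) → add node 3 parent=1 cost=6
4. q=(41,12) nearest=3 d=33 new=(11,5) → add node 4 parent=3 cost=9
5. q=(25,20) nearest=4 d=15 new=(14,8) → add node 5 parent=4 cost=12
6. q=(24,39) nearest=2 d=31 new=(5,11) → add node 6 parent=2 cost=9
7. q=(19,31) nearest=6 d=20 new=(8,14) → add node 7 parent=6 cost=12
8. q=(4,10) nearest=6 d=1 new=(4,10) → add node 8 parent=6 cost=10
9. q=(25,14) nearest=5 d=11 new=(17,11) → add node 9 parent=5 cost=15
10. q=(32,29) nearest=9 d=18 new=(20,14) → blocked by [20,22]×[10,17], reject
11. q=(7,23) nearest=7 d=9 new=(7,17) → add node 10 parent=7 cost=15
12. q=(5,39) nearest=10 d=22 new=(5,20) → add node 11 parent=10 cost=18
13. q=(2,2) nearest=0 d=0 → coincident, reject
14. q=(2,7) nearest=2 d=1 new=(2,7) → add node 12 parent=2 cost=7
15. q=(15,24) nearest=10 d=8 new=(10,20) → add node 13 parent=10 cost=18
16. q=(9,35) nearest=11 d=15 new=(8,23) → add node 14 parent=11 cost=21
17. q=(28,40) nearest=13 d=20 new=(13,23) → add node 15 parent=13 cost=21
18. q=(2,0) nearest=0 d=2 new=(2,0) → add node 16 parent=0 cost=2
19. q=(8,8) nearest=1 d=3 new=(8,8) → add node 17 parent=1 cost=6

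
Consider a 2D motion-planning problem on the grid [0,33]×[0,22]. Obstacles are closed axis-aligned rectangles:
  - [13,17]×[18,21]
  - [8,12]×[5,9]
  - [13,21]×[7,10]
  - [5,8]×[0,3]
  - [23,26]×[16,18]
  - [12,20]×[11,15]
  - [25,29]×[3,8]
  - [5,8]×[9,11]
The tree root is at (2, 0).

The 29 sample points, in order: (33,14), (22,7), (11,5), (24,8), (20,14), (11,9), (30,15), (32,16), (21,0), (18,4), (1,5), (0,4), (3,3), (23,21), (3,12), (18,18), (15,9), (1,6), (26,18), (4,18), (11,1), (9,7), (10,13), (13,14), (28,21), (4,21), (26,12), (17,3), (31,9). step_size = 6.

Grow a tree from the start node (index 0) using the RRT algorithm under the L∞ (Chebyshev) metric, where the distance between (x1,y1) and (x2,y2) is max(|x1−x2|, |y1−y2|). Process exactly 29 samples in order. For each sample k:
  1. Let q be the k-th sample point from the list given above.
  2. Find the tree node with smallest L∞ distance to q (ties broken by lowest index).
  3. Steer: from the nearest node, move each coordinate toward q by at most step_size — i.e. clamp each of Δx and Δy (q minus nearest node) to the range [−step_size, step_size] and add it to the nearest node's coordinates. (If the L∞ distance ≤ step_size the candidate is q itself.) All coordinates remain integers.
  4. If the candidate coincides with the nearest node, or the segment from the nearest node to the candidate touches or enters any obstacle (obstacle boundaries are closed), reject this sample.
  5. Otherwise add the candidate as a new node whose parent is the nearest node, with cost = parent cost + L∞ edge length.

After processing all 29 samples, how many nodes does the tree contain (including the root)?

Node count: 9

1. q=(33,14) nearest=0 d=31 new=(8,6) → blocked by [8,12]×[5,9], reject
2. q=(22,7) nearest=0 d=20 new=(8,6) → blocked by [8,12]×[5,9], reject
3. q=(11,5) nearest=0 d=9 new=(8,5) → blocked by [8,12]×[5,9], reject
4. q=(24,8) nearest=0 d=22 new=(8,6) → blocked by [8,12]×[5,9], reject
5. q=(20,14) nearest=0 d=18 new=(8,6) → blocked by [8,12]×[5,9], reject
6. q=(11,9) nearest=0 d=9 new=(8,6) → blocked by [8,12]×[5,9], reject
7. q=(30,15) nearest=0 d=28 new=(8,6) → blocked by [8,12]×[5,9], reject
8. q=(32,16) nearest=0 d=30 new=(8,6) → blocked by [8,12]×[5,9], reject
9. q=(21,0) nearest=0 d=19 new=(8,0) → blocked by [5,8]×[0,3], reject
10. q=(18,4) nearest=0 d=16 new=(8,4) → blocked by [5,8]×[0,3], reject
11. q=(1,5) nearest=0 d=5 new=(1,5) → add node 1 parent=0 cost=5
12. q=(0,4) nearest=1 d=1 new=(0,4) → add node 2 parent=1 cost=6
13. q=(3,3) nearest=1 d=2 new=(3,3) → add node 3 parent=1 cost=7
14. q=(23,21) nearest=3 d=20 new=(9,9) → blocked by [8,12]×[5,9], reject
15. q=(3,12) nearest=1 d=7 new=(3,11) → add node 4 parent=1 cost=11
16. q=(18,18) nearest=3 d=15 new=(9,9) → blocked by [8,12]×[5,9], reject
17. q=(15,9) nearest=3 d=12 new=(9,9) → blocked by [8,12]×[5,9], reject
18. q=(1,6) nearest=1 d=1 new=(1,6) → add node 5 parent=1 cost=6
19. q=(26,18) nearest=3 d=23 new=(9,9) → blocked by [8,12]×[5,9], reject
20. q=(4,18) nearest=4 d=7 new=(4,17) → add node 6 parent=4 cost=17
21. q=(11,1) nearest=3 d=8 new=(9,1) → blocked by [5,8]×[0,3], reject
22. q=(9,7) nearest=3 d=6 new=(9,7) → blocked by [8,12]×[5,9], reject
23. q=(10,13) nearest=6 d=6 new=(10,13) → add node 7 parent=6 cost=23
24. q=(13,14) nearest=7 d=3 new=(13,14) → blocked by [12,20]×[11,15], reject
25. q=(28,21) nearest=7 d=18 new=(16,19) → blocked by [13,17]×[18,21], reject
26. q=(4,21) nearest=6 d=4 new=(4,21) → add node 8 parent=6 cost=21
27. q=(26,12) nearest=7 d=16 new=(16,12) → blocked by [12,20]×[11,15], reject
28. q=(17,3) nearest=7 d=10 new=(16,7) → blocked by [13,21]×[7,10], reject
29. q=(31,9) nearest=7 d=21 new=(16,9) → blocked by [13,21]×[7,10], reject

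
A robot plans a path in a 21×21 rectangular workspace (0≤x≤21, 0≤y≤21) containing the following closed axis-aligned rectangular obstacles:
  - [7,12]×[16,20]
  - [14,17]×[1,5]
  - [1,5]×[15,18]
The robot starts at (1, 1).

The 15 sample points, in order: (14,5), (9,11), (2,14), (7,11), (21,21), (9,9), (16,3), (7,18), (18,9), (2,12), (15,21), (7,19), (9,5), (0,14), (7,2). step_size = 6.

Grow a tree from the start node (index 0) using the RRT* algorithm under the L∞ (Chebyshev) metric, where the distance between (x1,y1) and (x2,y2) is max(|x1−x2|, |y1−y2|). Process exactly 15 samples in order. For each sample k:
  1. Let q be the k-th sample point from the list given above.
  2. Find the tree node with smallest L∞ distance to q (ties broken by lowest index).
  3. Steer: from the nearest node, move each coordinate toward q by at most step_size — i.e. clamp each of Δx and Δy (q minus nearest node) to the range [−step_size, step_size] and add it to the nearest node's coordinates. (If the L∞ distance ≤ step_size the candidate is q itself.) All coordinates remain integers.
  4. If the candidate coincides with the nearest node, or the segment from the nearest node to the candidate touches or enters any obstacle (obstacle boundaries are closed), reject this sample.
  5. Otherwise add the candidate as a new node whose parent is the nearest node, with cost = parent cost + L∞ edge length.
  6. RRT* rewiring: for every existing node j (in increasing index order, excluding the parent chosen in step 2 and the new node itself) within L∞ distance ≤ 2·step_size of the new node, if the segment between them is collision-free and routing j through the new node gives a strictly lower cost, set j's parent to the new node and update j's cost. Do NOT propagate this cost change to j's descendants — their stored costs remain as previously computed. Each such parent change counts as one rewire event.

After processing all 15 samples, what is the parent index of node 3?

1. q=(14,5) nearest=0 d=13 new=(7,5) → add node 1 parent=0 cost=6
2. q=(9,11) nearest=1 d=6 new=(9,11) → add node 2 parent=1 cost=12
3. q=(2,14) nearest=2 d=7 new=(3,14) → add node 3 parent=2 cost=18
4. q=(7,11) nearest=2 d=2 new=(7,11) → add node 4 parent=2 cost=14
5. q=(21,21) nearest=2 d=12 new=(15,17) → add node 5 parent=2 cost=18
6. q=(9,9) nearest=2 d=2 new=(9,9) → add node 6 parent=2 cost=14
7. q=(16,3) nearest=6 d=7 new=(15,3) → blocked by [14,17]×[1,5], reject
8. q=(7,18) nearest=3 d=4 new=(7,18) → blocked by [7,12]×[16,20], reject
9. q=(18,9) nearest=5 d=8 new=(18,11) → add node 7 parent=5 cost=24
10. q=(2,12) nearest=3 d=2 new=(2,12) → add node 8 parent=3 cost=20
11. q=(15,21) nearest=5 d=4 new=(15,21) → add node 9 parent=5 cost=22
12. q=(7,19) nearest=3 d=5 new=(7,19) → blocked by [7,12]×[16,20], reject
13. q=(9,5) nearest=1 d=2 new=(9,5) → add node 10 parent=1 cost=8; rewire 3→10 (17<18); rewire 6→10 (12<14); rewire 7→10 (17<24); rewire 8→10 (15<20)
14. q=(0,14) nearest=8 d=2 new=(0,14) → add node 11 parent=8 cost=17
15. q=(7,2) nearest=1 d=3 new=(7,2) → add node 12 parent=1 cost=9

Parent of node 3: 10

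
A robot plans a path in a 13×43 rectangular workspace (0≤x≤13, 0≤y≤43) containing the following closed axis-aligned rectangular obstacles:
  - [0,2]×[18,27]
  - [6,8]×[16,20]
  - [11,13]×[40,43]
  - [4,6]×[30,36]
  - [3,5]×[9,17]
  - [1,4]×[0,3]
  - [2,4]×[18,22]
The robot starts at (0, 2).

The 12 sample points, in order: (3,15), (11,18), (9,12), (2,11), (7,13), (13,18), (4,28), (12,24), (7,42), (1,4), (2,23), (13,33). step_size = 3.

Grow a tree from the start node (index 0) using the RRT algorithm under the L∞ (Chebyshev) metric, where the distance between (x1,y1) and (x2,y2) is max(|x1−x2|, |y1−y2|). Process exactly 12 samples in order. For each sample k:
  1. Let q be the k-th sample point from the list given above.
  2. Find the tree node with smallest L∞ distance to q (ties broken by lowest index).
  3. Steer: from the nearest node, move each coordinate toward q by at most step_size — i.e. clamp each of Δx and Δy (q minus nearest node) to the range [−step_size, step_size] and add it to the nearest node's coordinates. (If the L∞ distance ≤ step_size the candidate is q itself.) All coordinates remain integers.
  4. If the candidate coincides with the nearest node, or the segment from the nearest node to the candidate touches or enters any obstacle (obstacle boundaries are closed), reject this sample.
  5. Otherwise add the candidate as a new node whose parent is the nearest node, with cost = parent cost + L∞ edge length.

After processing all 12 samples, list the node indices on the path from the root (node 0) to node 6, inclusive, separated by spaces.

1. q=(3,15) nearest=0 d=13 new=(3,5) → blocked by [1,4]×[0,3], reject
2. q=(11,18) nearest=0 d=16 new=(3,5) → blocked by [1,4]×[0,3], reject
3. q=(9,12) nearest=0 d=10 new=(3,5) → blocked by [1,4]×[0,3], reject
4. q=(2,11) nearest=0 d=9 new=(2,5) → add node 1 parent=0 cost=3
5. q=(7,13) nearest=1 d=8 new=(5,8) → add node 2 parent=1 cost=6
6. q=(13,18) nearest=2 d=10 new=(8,11) → add node 3 parent=2 cost=9
7. q=(4,28) nearest=3 d=17 new=(5,14) → blocked by [3,5]×[9,17], reject
8. q=(12,24) nearest=3 d=13 new=(11,14) → add node 4 parent=3 cost=12
9. q=(7,42) nearest=4 d=28 new=(8,17) → blocked by [6,8]×[16,20], reject
10. q=(1,4) nearest=1 d=1 new=(1,4) → add node 5 parent=1 cost=4
11. q=(2,23) nearest=4 d=9 new=(8,17) → blocked by [6,8]×[16,20], reject
12. q=(13,33) nearest=4 d=19 new=(13,17) → add node 6 parent=4 cost=15

Path: 0 1 2 3 4 6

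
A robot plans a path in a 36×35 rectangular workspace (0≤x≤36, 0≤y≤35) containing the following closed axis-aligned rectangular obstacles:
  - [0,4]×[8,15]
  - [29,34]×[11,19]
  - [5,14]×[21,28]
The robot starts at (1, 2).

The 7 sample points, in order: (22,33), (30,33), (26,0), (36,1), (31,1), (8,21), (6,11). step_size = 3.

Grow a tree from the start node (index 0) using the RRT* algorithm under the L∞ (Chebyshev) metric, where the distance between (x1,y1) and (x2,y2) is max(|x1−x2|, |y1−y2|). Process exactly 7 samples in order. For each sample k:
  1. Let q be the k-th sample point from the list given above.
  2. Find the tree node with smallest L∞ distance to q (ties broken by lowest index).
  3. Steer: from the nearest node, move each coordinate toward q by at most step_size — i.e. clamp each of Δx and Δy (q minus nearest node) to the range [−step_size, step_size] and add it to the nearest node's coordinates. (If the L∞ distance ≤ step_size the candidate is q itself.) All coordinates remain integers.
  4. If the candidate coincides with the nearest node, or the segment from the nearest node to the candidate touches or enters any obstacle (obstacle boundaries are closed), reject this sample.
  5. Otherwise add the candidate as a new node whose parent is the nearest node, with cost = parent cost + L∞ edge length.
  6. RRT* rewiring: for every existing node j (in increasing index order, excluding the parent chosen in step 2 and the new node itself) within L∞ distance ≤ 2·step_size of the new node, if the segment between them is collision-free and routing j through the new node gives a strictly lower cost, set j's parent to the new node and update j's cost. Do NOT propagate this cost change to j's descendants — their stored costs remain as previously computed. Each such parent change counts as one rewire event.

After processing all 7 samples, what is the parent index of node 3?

Parent of node 3: 2

1. q=(22,33) nearest=0 d=31 new=(4,5) → add node 1 parent=0 cost=3
2. q=(30,33) nearest=1 d=28 new=(7,8) → add node 2 parent=1 cost=6
3. q=(26,0) nearest=2 d=19 new=(10,5) → add node 3 parent=2 cost=9
4. q=(36,1) nearest=3 d=26 new=(13,2) → add node 4 parent=3 cost=12
5. q=(31,1) nearest=4 d=18 new=(16,1) → add node 5 parent=4 cost=15
6. q=(8,21) nearest=2 d=13 new=(8,11) → add node 6 parent=2 cost=9
7. q=(6,11) nearest=6 d=2 new=(6,11) → add node 7 parent=6 cost=11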